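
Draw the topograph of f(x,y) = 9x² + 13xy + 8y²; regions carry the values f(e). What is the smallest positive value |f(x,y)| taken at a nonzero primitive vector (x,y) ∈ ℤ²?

translate: b→-5 (≡13 mod 18), so (9,13,8)→(9,-5,4)
flip: (9,-5,4)→(4,5,9)
translate: b→-3 (≡5 mod 8), so (4,5,9)→(4,-3,8)
reduced (well bottom): (4,-3,8) with a≤c, −a<b≤a
well minimum = a = 4

4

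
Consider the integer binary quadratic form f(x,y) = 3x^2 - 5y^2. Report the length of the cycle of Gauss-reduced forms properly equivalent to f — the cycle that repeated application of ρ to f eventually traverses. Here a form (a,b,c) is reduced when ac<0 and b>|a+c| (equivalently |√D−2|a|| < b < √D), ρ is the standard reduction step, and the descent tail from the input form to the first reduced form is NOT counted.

D = 60, ⌊√D⌋ = 7
descent: ρ → (-5,0,3)
descent: ρ → (3,6,-2)  [lands on river]
river: ρ → (-2,6,3)
ρ-cycle length = 2 (tail of 2 descent steps not counted)

2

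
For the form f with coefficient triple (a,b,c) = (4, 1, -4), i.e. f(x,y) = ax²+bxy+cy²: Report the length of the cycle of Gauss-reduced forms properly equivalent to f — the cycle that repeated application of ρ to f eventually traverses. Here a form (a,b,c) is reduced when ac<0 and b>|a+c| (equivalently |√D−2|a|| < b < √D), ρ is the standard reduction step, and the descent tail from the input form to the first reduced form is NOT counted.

D = 65, ⌊√D⌋ = 8
river: ρ → (-4,7,1)
river: ρ → (1,7,-4)
river: ρ → (-4,1,4)
river: ρ → (4,7,-1)
river: ρ → (-1,7,4)
river: ρ → (4,1,-4)
ρ-cycle length = 6 (tail of 0 descent steps not counted)

6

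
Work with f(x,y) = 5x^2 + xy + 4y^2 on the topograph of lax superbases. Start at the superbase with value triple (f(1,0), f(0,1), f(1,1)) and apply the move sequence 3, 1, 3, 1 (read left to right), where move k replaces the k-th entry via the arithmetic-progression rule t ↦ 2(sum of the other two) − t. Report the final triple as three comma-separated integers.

start (5,4,10) = (f(1,0),f(0,1),f(1,1))
replace slot 3: 2·(5+4) − 10 = 8 → (5,4,8)
replace slot 1: 2·(4+8) − 5 = 19 → (19,4,8)
replace slot 3: 2·(19+4) − 8 = 38 → (19,4,38)
replace slot 1: 2·(4+38) − 19 = 65 → (65,4,38)

65,4,38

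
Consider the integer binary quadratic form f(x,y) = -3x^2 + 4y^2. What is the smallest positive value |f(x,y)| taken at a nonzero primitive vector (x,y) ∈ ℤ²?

descent: ρ → (4,0,-3)
descent: ρ → (-3,6,1)  [lands on river]
river: ρ → (1,6,-3)
closes: descent 2, river 2
min |a| on river = 1

1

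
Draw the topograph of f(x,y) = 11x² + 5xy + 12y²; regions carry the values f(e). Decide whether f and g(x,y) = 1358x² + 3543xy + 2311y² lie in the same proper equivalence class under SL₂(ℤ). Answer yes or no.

D₁ = -503, D₂ = -503
f: reduced (well bottom): (11,5,12) with a≤c, −a<b≤a
g: translate: b→827 (≡3543 mod 2716), so (1358,3543,2311)→(1358,827,126)
g: flip: (1358,827,126)→(126,-827,1358)
g: translate: b→-71 (≡-827 mod 252), so (126,-827,1358)→(126,-71,11)
g: flip: (126,-71,11)→(11,71,126)
g: translate: b→5 (≡71 mod 22), so (11,71,126)→(11,5,12)
g: reduced (well bottom): (11,5,12) with a≤c, −a<b≤a
reduced forms (11, 5, 12) vs (11, 5, 12) ⇒ equivalent

yes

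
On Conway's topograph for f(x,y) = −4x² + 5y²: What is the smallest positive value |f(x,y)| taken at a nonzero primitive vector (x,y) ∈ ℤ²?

descent: ρ → (5,0,-4)
descent: ρ → (-4,8,1)  [lands on river]
river: ρ → (1,8,-4)
closes: descent 2, river 2
min |a| on river = 1

1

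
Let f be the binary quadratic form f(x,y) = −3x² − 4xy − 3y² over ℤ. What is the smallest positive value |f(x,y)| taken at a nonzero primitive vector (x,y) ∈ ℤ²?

translate: b→-2 (≡4 mod 6), so (3,4,3)→(3,-2,2)
flip: (3,-2,2)→(2,2,3)
reduced (well bottom): (2,2,3) with a≤c, −a<b≤a
well minimum |f| = |-2| = 2 (negative-definite)

2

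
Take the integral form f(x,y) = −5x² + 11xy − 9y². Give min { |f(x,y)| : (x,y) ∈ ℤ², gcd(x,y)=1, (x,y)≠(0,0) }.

translate: b→-1 (≡-11 mod 10), so (5,-11,9)→(5,-1,3)
flip: (5,-1,3)→(3,1,5)
reduced (well bottom): (3,1,5) with a≤c, −a<b≤a
well minimum |f| = |-3| = 3 (negative-definite)

3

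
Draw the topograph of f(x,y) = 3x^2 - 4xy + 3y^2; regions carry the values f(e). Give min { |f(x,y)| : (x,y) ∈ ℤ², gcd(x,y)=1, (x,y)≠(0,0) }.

translate: b→2 (≡-4 mod 6), so (3,-4,3)→(3,2,2)
flip: (3,2,2)→(2,-2,3)
translate: b→2 (≡-2 mod 4), so (2,-2,3)→(2,2,3)
reduced (well bottom): (2,2,3) with a≤c, −a<b≤a
well minimum = a = 2

2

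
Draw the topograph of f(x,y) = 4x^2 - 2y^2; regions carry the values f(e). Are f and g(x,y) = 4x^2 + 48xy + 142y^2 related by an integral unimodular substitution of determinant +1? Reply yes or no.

D₁ = 32, D₂ = 32
river cycle of f (length 2): (-2, 4, 2), (2, 4, -2)
river cycle of g (length 2): (-2, 4, 2), (2, 4, -2)
cycles coincide ⇒ equivalent

yes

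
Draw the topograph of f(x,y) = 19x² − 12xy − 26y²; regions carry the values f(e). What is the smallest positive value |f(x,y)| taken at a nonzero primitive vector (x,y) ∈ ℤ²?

descent: ρ → (-26,12,19)  [lands on river]
river: ρ → (19,26,-19)
river: ρ → (-19,12,26)
river: ρ → (26,40,-5)
river: ρ → (-5,40,26)
river: ρ → (26,12,-19)
river: ρ → (-19,26,19)
river: ρ → (19,12,-26)
river: ρ → (-26,40,5)
river: ρ → (5,40,-26)
closes: descent 1, river 10
min |a| on river = 5

5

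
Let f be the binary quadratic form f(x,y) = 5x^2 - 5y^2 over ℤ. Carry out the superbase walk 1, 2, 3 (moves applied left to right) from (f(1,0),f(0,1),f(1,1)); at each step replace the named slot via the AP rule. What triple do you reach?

start (5,-5,0) = (f(1,0),f(0,1),f(1,1))
replace slot 1: 2·((-5)+0) − 5 = -15 → (-15,-5,0)
replace slot 2: 2·((-15)+0) − (-5) = -25 → (-15,-25,0)
replace slot 3: 2·((-15)+(-25)) − 0 = -80 → (-15,-25,-80)

-15,-25,-80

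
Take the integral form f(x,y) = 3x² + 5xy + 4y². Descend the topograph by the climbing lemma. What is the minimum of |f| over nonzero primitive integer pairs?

translate: b→-1 (≡5 mod 6), so (3,5,4)→(3,-1,2)
flip: (3,-1,2)→(2,1,3)
reduced (well bottom): (2,1,3) with a≤c, −a<b≤a
well minimum = a = 2

2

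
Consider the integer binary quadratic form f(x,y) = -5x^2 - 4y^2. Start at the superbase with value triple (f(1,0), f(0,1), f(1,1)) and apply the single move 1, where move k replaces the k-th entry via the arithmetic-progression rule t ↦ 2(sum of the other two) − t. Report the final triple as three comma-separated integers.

start (-5,-4,-9) = (f(1,0),f(0,1),f(1,1))
replace slot 1: 2·((-4)+(-9)) − (-5) = -21 → (-21,-4,-9)

-21,-4,-9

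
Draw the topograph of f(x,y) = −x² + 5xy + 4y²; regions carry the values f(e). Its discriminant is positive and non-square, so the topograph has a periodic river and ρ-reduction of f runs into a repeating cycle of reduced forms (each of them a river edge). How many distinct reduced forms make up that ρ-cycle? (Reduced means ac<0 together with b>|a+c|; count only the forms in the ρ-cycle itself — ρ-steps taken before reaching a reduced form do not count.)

D = 41, ⌊√D⌋ = 6
river: ρ → (4,3,-2)
river: ρ → (-2,5,2)
river: ρ → (2,3,-4)
river: ρ → (-4,5,1)
river: ρ → (1,5,-4)
river: ρ → (-4,3,2)
river: ρ → (2,5,-2)
river: ρ → (-2,3,4)
river: ρ → (4,5,-1)
river: ρ → (-1,5,4)
ρ-cycle length = 10 (tail of 0 descent steps not counted)

10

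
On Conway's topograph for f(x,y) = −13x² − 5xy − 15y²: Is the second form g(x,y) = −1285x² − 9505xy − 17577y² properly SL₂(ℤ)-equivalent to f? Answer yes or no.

D₁ = -755, D₂ = -755
f is negative-definite; reduce −f:
−f: reduced (well bottom): (13,5,15) with a≤c, −a<b≤a
flip sign back: reduced form of f is (-13,-5,-15)
g is negative-definite; reduce −g:
−g: translate: b→-775 (≡9505 mod 2570), so (1285,9505,17577)→(1285,-775,117)
−g: flip: (1285,-775,117)→(117,775,1285)
−g: translate: b→73 (≡775 mod 234), so (117,775,1285)→(117,73,13)
−g: flip: (117,73,13)→(13,-73,117)
−g: translate: b→5 (≡-73 mod 26), so (13,-73,117)→(13,5,15)
−g: reduced (well bottom): (13,5,15) with a≤c, −a<b≤a
flip sign back: reduced form of g is (-13,-5,-15)
reduced forms (-13, -5, -15) vs (-13, -5, -15) ⇒ equivalent

yes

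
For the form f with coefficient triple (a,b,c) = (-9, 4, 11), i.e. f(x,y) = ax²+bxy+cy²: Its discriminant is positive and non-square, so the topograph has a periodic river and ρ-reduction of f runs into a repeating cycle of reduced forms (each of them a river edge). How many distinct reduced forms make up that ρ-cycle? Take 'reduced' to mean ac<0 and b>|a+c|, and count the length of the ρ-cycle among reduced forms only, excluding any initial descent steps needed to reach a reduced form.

D = 412, ⌊√D⌋ = 20
river: ρ → (11,18,-2)
river: ρ → (-2,18,11)
river: ρ → (11,4,-9)
river: ρ → (-9,14,6)
river: ρ → (6,10,-13)
river: ρ → (-13,16,3)
river: ρ → (3,20,-1)
river: ρ → (-1,20,3)
river: ρ → (3,16,-13)
river: ρ → (-13,10,6)
river: ρ → (6,14,-9)
river: ρ → (-9,4,11)
ρ-cycle length = 12 (tail of 0 descent steps not counted)

12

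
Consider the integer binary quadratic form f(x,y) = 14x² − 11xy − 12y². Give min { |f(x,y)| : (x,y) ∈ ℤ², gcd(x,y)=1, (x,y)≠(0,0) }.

descent: ρ → (-12,11,14)  [lands on river]
river: ρ → (14,17,-9)
river: ρ → (-9,19,12)
river: ρ → (12,5,-16)
river: ρ → (-16,27,1)
river: ρ → (1,27,-16)
river: ρ → (-16,5,12)
river: ρ → (12,19,-9)
river: ρ → (-9,17,14)
river: ρ → (14,11,-12)
river: ρ → (-12,13,13)
river: ρ → (13,13,-12)
closes: descent 1, river 12
min |a| on river = 1

1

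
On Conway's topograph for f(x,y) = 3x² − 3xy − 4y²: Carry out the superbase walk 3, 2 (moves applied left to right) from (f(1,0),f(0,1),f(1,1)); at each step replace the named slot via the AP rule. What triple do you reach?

start (3,-4,-4) = (f(1,0),f(0,1),f(1,1))
replace slot 3: 2·(3+(-4)) − (-4) = 2 → (3,-4,2)
replace slot 2: 2·(3+2) − (-4) = 14 → (3,14,2)

3,14,2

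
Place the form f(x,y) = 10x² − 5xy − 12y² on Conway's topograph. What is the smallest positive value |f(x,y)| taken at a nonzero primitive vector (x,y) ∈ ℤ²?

descent: ρ → (-12,5,10)  [lands on river]
river: ρ → (10,15,-7)
river: ρ → (-7,13,12)
river: ρ → (12,11,-8)
river: ρ → (-8,21,2)
river: ρ → (2,19,-18)
river: ρ → (-18,17,3)
river: ρ → (3,19,-12)
closes: descent 1, river 8
min |a| on river = 2

2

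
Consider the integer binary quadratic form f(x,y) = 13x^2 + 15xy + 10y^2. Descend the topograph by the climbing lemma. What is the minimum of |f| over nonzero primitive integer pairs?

translate: b→-11 (≡15 mod 26), so (13,15,10)→(13,-11,8)
flip: (13,-11,8)→(8,11,13)
translate: b→-5 (≡11 mod 16), so (8,11,13)→(8,-5,10)
reduced (well bottom): (8,-5,10) with a≤c, −a<b≤a
well minimum = a = 8

8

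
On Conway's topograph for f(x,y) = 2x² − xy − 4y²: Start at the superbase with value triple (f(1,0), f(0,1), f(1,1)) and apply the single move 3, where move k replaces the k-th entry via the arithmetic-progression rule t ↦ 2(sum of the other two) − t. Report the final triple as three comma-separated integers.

start (2,-4,-3) = (f(1,0),f(0,1),f(1,1))
replace slot 3: 2·(2+(-4)) − (-3) = -1 → (2,-4,-1)

2,-4,-1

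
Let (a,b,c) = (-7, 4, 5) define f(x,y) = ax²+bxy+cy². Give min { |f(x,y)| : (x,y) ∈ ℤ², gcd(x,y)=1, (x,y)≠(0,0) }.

river: ρ → (5,6,-6)
river: ρ → (-6,6,5)
river: ρ → (5,4,-7)
river: ρ → (-7,10,2)
river: ρ → (2,10,-7)
river: ρ → (-7,4,5)
closes: descent 0, river 6
min |a| on river = 2

2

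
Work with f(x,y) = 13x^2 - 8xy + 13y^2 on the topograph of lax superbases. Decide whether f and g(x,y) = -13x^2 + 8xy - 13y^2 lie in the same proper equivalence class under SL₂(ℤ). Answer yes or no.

D₁ = -612, D₂ = -612
f: flip: (13,-8,13)→(13,8,13)
f: reduced (well bottom): (13,8,13) with a≤c, −a<b≤a
g is negative-definite; reduce −g:
−g: flip: (13,-8,13)→(13,8,13)
−g: reduced (well bottom): (13,8,13) with a≤c, −a<b≤a
flip sign back: reduced form of g is (-13,-8,-13)
reduced forms (13, 8, 13) vs (-13, -8, -13) ⇒ inequivalent

no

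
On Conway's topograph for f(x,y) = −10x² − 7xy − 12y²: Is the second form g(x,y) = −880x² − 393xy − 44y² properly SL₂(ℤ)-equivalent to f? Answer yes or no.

D₁ = -431, D₂ = -431
f is negative-definite; reduce −f:
−f: reduced (well bottom): (10,7,12) with a≤c, −a<b≤a
flip sign back: reduced form of f is (-10,-7,-12)
g is negative-definite; reduce −g:
−g: flip: (880,393,44)→(44,-393,880)
−g: translate: b→-41 (≡-393 mod 88), so (44,-393,880)→(44,-41,12)
−g: flip: (44,-41,12)→(12,41,44)
−g: translate: b→-7 (≡41 mod 24), so (12,41,44)→(12,-7,10)
−g: flip: (12,-7,10)→(10,7,12)
−g: reduced (well bottom): (10,7,12) with a≤c, −a<b≤a
flip sign back: reduced form of g is (-10,-7,-12)
reduced forms (-10, -7, -12) vs (-10, -7, -12) ⇒ equivalent

yes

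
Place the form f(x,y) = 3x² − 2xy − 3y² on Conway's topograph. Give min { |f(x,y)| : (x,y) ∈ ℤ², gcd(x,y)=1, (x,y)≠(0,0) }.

descent: ρ → (-3,2,3)  [lands on river]
river: ρ → (3,4,-2)
river: ρ → (-2,4,3)
river: ρ → (3,2,-3)
river: ρ → (-3,4,2)
river: ρ → (2,4,-3)
closes: descent 1, river 6
min |a| on river = 2

2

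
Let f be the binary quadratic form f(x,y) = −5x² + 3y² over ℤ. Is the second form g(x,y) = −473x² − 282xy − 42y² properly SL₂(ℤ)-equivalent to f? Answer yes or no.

D₁ = 60, D₂ = 60
river cycle of f (length 2): (3, 6, -2), (-2, 6, 3)
river cycle of g (length 2): (3, 6, -2), (-2, 6, 3)
cycles coincide ⇒ equivalent

yes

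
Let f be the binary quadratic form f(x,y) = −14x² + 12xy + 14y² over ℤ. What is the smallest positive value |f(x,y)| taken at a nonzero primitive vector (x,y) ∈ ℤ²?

river: ρ → (14,16,-12)
river: ρ → (-12,8,18)
river: ρ → (18,28,-2)
river: ρ → (-2,28,18)
river: ρ → (18,8,-12)
river: ρ → (-12,16,14)
river: ρ → (14,12,-14)
river: ρ → (-14,16,12)
river: ρ → (12,8,-18)
river: ρ → (-18,28,2)
river: ρ → (2,28,-18)
river: ρ → (-18,8,12)
river: ρ → (12,16,-14)
river: ρ → (-14,12,14)
closes: descent 0, river 14
min |a| on river = 2

2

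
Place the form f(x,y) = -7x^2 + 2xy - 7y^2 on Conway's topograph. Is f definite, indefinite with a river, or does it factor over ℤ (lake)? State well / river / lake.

D = b²−4ac = 2² − 4·(-7)·(-7) = -192
D < 0 ⇒ definite ⇒ every region one sign ⇒ single well

well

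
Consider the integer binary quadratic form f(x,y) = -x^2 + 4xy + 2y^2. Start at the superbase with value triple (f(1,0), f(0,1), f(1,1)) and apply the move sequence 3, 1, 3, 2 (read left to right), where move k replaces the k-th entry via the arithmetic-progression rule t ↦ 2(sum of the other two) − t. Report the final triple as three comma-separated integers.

start (-1,2,5) = (f(1,0),f(0,1),f(1,1))
replace slot 3: 2·((-1)+2) − 5 = -3 → (-1,2,-3)
replace slot 1: 2·(2+(-3)) − (-1) = -1 → (-1,2,-3)
replace slot 3: 2·((-1)+2) − (-3) = 5 → (-1,2,5)
replace slot 2: 2·((-1)+5) − 2 = 6 → (-1,6,5)

-1,6,5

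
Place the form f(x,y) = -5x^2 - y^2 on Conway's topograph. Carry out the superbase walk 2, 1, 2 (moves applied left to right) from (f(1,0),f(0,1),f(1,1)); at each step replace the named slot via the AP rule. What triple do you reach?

start (-5,-1,-6) = (f(1,0),f(0,1),f(1,1))
replace slot 2: 2·((-5)+(-6)) − (-1) = -21 → (-5,-21,-6)
replace slot 1: 2·((-21)+(-6)) − (-5) = -49 → (-49,-21,-6)
replace slot 2: 2·((-49)+(-6)) − (-21) = -89 → (-49,-89,-6)

-49,-89,-6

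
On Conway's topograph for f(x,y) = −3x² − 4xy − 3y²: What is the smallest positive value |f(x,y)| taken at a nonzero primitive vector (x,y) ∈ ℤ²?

translate: b→-2 (≡4 mod 6), so (3,4,3)→(3,-2,2)
flip: (3,-2,2)→(2,2,3)
reduced (well bottom): (2,2,3) with a≤c, −a<b≤a
well minimum |f| = |-2| = 2 (negative-definite)

2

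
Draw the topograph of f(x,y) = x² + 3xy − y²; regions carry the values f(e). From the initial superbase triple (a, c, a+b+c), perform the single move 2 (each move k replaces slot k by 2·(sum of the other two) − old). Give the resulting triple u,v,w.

start (1,-1,3) = (f(1,0),f(0,1),f(1,1))
replace slot 2: 2·(1+3) − (-1) = 9 → (1,9,3)

1,9,3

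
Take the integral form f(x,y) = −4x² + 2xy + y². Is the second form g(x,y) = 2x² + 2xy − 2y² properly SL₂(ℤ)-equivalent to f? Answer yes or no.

D₁ = 20, D₂ = 20
river cycle of f (length 2): (1, 4, -1), (-1, 4, 1)
river cycle of g (length 2): (-2, 2, 2), (2, 2, -2)
cycles differ ⇒ inequivalent

no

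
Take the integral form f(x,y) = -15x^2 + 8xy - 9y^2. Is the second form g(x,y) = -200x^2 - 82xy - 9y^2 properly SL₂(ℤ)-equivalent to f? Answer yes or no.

D₁ = -476, D₂ = -476
f is negative-definite; reduce −f:
−f: flip: (15,-8,9)→(9,8,15)
−f: reduced (well bottom): (9,8,15) with a≤c, −a<b≤a
flip sign back: reduced form of f is (-9,-8,-15)
g is negative-definite; reduce −g:
−g: flip: (200,82,9)→(9,-82,200)
−g: translate: b→8 (≡-82 mod 18), so (9,-82,200)→(9,8,15)
−g: reduced (well bottom): (9,8,15) with a≤c, −a<b≤a
flip sign back: reduced form of g is (-9,-8,-15)
reduced forms (-9, -8, -15) vs (-9, -8, -15) ⇒ equivalent

yes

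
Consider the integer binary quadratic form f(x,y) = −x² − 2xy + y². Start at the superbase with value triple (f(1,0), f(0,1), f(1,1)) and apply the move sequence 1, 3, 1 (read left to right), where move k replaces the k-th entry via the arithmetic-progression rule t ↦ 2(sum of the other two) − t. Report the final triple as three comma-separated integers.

start (-1,1,-2) = (f(1,0),f(0,1),f(1,1))
replace slot 1: 2·(1+(-2)) − (-1) = -1 → (-1,1,-2)
replace slot 3: 2·((-1)+1) − (-2) = 2 → (-1,1,2)
replace slot 1: 2·(1+2) − (-1) = 7 → (7,1,2)

7,1,2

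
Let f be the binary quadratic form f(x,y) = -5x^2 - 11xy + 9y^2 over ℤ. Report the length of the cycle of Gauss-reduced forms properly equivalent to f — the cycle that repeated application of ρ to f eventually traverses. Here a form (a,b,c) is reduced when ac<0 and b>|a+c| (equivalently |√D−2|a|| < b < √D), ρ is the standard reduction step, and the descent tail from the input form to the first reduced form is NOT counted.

D = 301, ⌊√D⌋ = 17
descent: ρ → (9,11,-5)  [lands on river]
river: ρ → (-5,9,11)
river: ρ → (11,13,-3)
river: ρ → (-3,17,1)
river: ρ → (1,17,-3)
river: ρ → (-3,13,11)
river: ρ → (11,9,-5)
river: ρ → (-5,11,9)
river: ρ → (9,7,-7)
river: ρ → (-7,7,9)
ρ-cycle length = 10 (tail of 1 descent step not counted)

10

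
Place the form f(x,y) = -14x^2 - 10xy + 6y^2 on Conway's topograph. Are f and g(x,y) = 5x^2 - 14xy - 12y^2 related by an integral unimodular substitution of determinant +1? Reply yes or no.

D₁ = 436, D₂ = 436
river cycle of f (length 14): (6, 10, -14), (-14, 18, 2), (2, 18, -14), (-14, 10, 6), (6, 14, -10), (-10, 6, 10), (10, 14, -6), (-6, 10, 14), (14, 18, -2), (-2, 18, 14), … (4 more)
river cycle of g (length 30): (-12, 14, 5), (5, 16, -9), (-9, 20, 1), (1, 20, -9), (-9, 16, 5), (5, 14, -12), (-12, 10, 7), (7, 18, -4), (-4, 14, 15), (15, 16, -3), … (20 more)
cycles differ ⇒ inequivalent

no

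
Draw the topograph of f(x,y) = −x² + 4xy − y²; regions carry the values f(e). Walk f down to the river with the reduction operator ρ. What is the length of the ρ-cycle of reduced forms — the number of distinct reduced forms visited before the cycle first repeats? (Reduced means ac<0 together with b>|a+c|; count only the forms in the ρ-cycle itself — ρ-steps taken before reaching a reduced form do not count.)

D = 12, ⌊√D⌋ = 3
descent: ρ → (-1,2,2)  [lands on river]
river: ρ → (2,2,-1)
ρ-cycle length = 2 (tail of 1 descent step not counted)

2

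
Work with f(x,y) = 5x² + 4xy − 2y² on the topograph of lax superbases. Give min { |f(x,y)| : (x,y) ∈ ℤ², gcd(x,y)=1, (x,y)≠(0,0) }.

river: ρ → (-2,4,5)
river: ρ → (5,6,-1)
river: ρ → (-1,6,5)
river: ρ → (5,4,-2)
closes: descent 0, river 4
min |a| on river = 1

1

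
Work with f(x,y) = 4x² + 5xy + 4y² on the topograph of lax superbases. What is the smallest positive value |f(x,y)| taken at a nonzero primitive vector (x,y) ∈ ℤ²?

translate: b→-3 (≡5 mod 8), so (4,5,4)→(4,-3,3)
flip: (4,-3,3)→(3,3,4)
reduced (well bottom): (3,3,4) with a≤c, −a<b≤a
well minimum = a = 3

3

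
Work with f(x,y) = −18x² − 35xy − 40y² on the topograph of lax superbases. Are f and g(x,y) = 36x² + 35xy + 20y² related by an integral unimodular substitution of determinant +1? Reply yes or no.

D₁ = -1655, D₂ = -1655
f is negative-definite; reduce −f:
−f: translate: b→-1 (≡35 mod 36), so (18,35,40)→(18,-1,23)
−f: reduced (well bottom): (18,-1,23) with a≤c, −a<b≤a
flip sign back: reduced form of f is (-18,1,-23)
g: flip: (36,35,20)→(20,-35,36)
g: translate: b→5 (≡-35 mod 40), so (20,-35,36)→(20,5,21)
g: reduced (well bottom): (20,5,21) with a≤c, −a<b≤a
reduced forms (-18, 1, -23) vs (20, 5, 21) ⇒ inequivalent

no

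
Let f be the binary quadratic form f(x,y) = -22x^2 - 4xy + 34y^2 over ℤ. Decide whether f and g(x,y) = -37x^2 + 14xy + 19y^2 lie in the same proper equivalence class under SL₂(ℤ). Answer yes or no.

D₁ = 3008, D₂ = 3008
river cycle of f (length 8): (-22, 40, 16), (16, 24, -38), (-38, 52, 2), (2, 52, -38), (-38, 24, 16), (16, 40, -22), (-22, 48, 8), (8, 48, -22)
river cycle of g (length 8): (19, 24, -32), (-32, 40, 11), (11, 48, -16), (-16, 48, 11), (11, 40, -32), (-32, 24, 19), (19, 52, -4), (-4, 52, 19)
cycles differ ⇒ inequivalent

no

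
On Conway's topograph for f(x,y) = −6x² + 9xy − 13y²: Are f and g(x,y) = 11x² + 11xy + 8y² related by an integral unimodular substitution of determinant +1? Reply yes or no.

D₁ = -231, D₂ = -231
f is negative-definite; reduce −f:
−f: translate: b→3 (≡-9 mod 12), so (6,-9,13)→(6,3,10)
−f: reduced (well bottom): (6,3,10) with a≤c, −a<b≤a
flip sign back: reduced form of f is (-6,-3,-10)
g: flip: (11,11,8)→(8,-11,11)
g: translate: b→5 (≡-11 mod 16), so (8,-11,11)→(8,5,8)
g: reduced (well bottom): (8,5,8) with a≤c, −a<b≤a
reduced forms (-6, -3, -10) vs (8, 5, 8) ⇒ inequivalent

no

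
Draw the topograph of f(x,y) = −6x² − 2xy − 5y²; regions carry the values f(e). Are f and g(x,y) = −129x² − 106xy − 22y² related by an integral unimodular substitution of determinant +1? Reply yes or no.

D₁ = -116, D₂ = -116
f is negative-definite; reduce −f:
−f: flip: (6,2,5)→(5,-2,6)
−f: reduced (well bottom): (5,-2,6) with a≤c, −a<b≤a
flip sign back: reduced form of f is (-5,2,-6)
g is negative-definite; reduce −g:
−g: flip: (129,106,22)→(22,-106,129)
−g: translate: b→-18 (≡-106 mod 44), so (22,-106,129)→(22,-18,5)
−g: flip: (22,-18,5)→(5,18,22)
−g: translate: b→-2 (≡18 mod 10), so (5,18,22)→(5,-2,6)
−g: reduced (well bottom): (5,-2,6) with a≤c, −a<b≤a
flip sign back: reduced form of g is (-5,2,-6)
reduced forms (-5, 2, -6) vs (-5, 2, -6) ⇒ equivalent

yes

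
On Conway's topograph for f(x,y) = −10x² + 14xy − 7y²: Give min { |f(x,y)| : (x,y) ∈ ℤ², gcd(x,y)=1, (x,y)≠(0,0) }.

translate: b→6 (≡-14 mod 20), so (10,-14,7)→(10,6,3)
flip: (10,6,3)→(3,-6,10)
translate: b→0 (≡-6 mod 6), so (3,-6,10)→(3,0,7)
reduced (well bottom): (3,0,7) with a≤c, −a<b≤a
well minimum |f| = |-3| = 3 (negative-definite)

3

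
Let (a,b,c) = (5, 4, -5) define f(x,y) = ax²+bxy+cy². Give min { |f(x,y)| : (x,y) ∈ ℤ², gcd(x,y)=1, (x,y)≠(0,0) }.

river: ρ → (-5,6,4)
river: ρ → (4,10,-1)
river: ρ → (-1,10,4)
river: ρ → (4,6,-5)
river: ρ → (-5,4,5)
river: ρ → (5,6,-4)
river: ρ → (-4,10,1)
river: ρ → (1,10,-4)
river: ρ → (-4,6,5)
river: ρ → (5,4,-5)
closes: descent 0, river 10
min |a| on river = 1

1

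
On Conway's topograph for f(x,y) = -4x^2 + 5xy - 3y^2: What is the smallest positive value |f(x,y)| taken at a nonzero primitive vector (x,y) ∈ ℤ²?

translate: b→3 (≡-5 mod 8), so (4,-5,3)→(4,3,2)
flip: (4,3,2)→(2,-3,4)
translate: b→1 (≡-3 mod 4), so (2,-3,4)→(2,1,3)
reduced (well bottom): (2,1,3) with a≤c, −a<b≤a
well minimum |f| = |-2| = 2 (negative-definite)

2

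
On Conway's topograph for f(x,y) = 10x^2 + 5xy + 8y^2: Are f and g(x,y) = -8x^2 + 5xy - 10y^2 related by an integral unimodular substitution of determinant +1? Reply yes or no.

D₁ = -295, D₂ = -295
f: flip: (10,5,8)→(8,-5,10)
f: reduced (well bottom): (8,-5,10) with a≤c, −a<b≤a
g is negative-definite; reduce −g:
−g: reduced (well bottom): (8,-5,10) with a≤c, −a<b≤a
flip sign back: reduced form of g is (-8,5,-10)
reduced forms (8, -5, 10) vs (-8, 5, -10) ⇒ inequivalent

no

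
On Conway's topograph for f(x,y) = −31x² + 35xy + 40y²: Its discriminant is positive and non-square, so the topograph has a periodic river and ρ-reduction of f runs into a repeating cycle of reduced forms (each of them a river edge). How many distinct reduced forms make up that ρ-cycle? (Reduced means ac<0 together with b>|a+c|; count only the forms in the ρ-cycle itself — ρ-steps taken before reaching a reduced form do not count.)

D = 6185, ⌊√D⌋ = 78
river: ρ → (40,45,-26)
river: ρ → (-26,59,26)
river: ρ → (26,45,-40)
river: ρ → (-40,35,31)
river: ρ → (31,27,-44)
river: ρ → (-44,61,14)
river: ρ → (14,51,-64)
river: ρ → (-64,77,1)
river: ρ → (1,77,-64)
river: ρ → (-64,51,14)
river: ρ → (14,61,-44)
river: ρ → (-44,27,31)
river: ρ → (31,35,-40)
river: ρ → (-40,45,26)
river: ρ → (26,59,-26)
river: ρ → (-26,45,40)
river: ρ → (40,35,-31)
river: ρ → (-31,27,44)
river: ρ → (44,61,-14)
river: ρ → (-14,51,64)
river: ρ → (64,77,-1)
river: ρ → (-1,77,64)
river: ρ → (64,51,-14)
river: ρ → (-14,61,44)
river: ρ → (44,27,-31)
river: ρ → (-31,35,40)
ρ-cycle length = 26 (tail of 0 descent steps not counted)

26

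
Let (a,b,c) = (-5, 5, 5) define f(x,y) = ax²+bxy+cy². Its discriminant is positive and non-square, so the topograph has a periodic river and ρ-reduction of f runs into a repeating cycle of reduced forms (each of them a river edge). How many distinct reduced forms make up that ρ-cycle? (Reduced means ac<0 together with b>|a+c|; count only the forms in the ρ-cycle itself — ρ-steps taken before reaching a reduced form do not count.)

D = 125, ⌊√D⌋ = 11
river: ρ → (5,5,-5)
river: ρ → (-5,5,5)
ρ-cycle length = 2 (tail of 0 descent steps not counted)

2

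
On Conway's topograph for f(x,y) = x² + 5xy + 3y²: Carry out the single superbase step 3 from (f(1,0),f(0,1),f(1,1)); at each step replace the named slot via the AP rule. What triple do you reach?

start (1,3,9) = (f(1,0),f(0,1),f(1,1))
replace slot 3: 2·(1+3) − 9 = -1 → (1,3,-1)

1,3,-1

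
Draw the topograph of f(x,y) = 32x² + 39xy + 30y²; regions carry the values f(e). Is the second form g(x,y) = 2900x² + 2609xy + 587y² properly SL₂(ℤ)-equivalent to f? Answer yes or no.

D₁ = -2319, D₂ = -2319
f: translate: b→-25 (≡39 mod 64), so (32,39,30)→(32,-25,23)
f: flip: (32,-25,23)→(23,25,32)
f: translate: b→-21 (≡25 mod 46), so (23,25,32)→(23,-21,30)
f: reduced (well bottom): (23,-21,30) with a≤c, −a<b≤a
g: flip: (2900,2609,587)→(587,-2609,2900)
g: translate: b→-261 (≡-2609 mod 1174), so (587,-2609,2900)→(587,-261,30)
g: flip: (587,-261,30)→(30,261,587)
g: translate: b→21 (≡261 mod 60), so (30,261,587)→(30,21,23)
g: flip: (30,21,23)→(23,-21,30)
g: reduced (well bottom): (23,-21,30) with a≤c, −a<b≤a
reduced forms (23, -21, 30) vs (23, -21, 30) ⇒ equivalent

yes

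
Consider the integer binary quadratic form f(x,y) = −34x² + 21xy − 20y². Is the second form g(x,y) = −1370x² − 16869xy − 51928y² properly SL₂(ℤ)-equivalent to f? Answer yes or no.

D₁ = -2279, D₂ = -2279
f is negative-definite; reduce −f:
−f: flip: (34,-21,20)→(20,21,34)
−f: translate: b→-19 (≡21 mod 40), so (20,21,34)→(20,-19,33)
−f: reduced (well bottom): (20,-19,33) with a≤c, −a<b≤a
flip sign back: reduced form of f is (-20,19,-33)
g is negative-definite; reduce −g:
−g: translate: b→429 (≡16869 mod 2740), so (1370,16869,51928)→(1370,429,34)
−g: flip: (1370,429,34)→(34,-429,1370)
−g: translate: b→-21 (≡-429 mod 68), so (34,-429,1370)→(34,-21,20)
−g: flip: (34,-21,20)→(20,21,34)
−g: translate: b→-19 (≡21 mod 40), so (20,21,34)→(20,-19,33)
−g: reduced (well bottom): (20,-19,33) with a≤c, −a<b≤a
flip sign back: reduced form of g is (-20,19,-33)
reduced forms (-20, 19, -33) vs (-20, 19, -33) ⇒ equivalent

yes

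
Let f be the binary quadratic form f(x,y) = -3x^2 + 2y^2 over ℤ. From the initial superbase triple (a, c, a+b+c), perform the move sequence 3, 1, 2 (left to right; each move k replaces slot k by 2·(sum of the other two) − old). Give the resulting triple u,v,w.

start (-3,2,-1) = (f(1,0),f(0,1),f(1,1))
replace slot 3: 2·((-3)+2) − (-1) = -1 → (-3,2,-1)
replace slot 1: 2·(2+(-1)) − (-3) = 5 → (5,2,-1)
replace slot 2: 2·(5+(-1)) − 2 = 6 → (5,6,-1)

5,6,-1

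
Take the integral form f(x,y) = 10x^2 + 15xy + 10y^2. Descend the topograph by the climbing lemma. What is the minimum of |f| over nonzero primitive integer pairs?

translate: b→-5 (≡15 mod 20), so (10,15,10)→(10,-5,5)
flip: (10,-5,5)→(5,5,10)
reduced (well bottom): (5,5,10) with a≤c, −a<b≤a
well minimum = a = 5

5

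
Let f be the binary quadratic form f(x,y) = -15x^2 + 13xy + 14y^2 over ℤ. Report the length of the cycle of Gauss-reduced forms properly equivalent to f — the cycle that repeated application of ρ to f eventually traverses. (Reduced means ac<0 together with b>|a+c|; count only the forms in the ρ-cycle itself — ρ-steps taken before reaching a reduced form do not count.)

D = 1009, ⌊√D⌋ = 31
river: ρ → (14,15,-14)
river: ρ → (-14,13,15)
river: ρ → (15,17,-12)
river: ρ → (-12,31,1)
river: ρ → (1,31,-12)
river: ρ → (-12,17,15)
river: ρ → (15,13,-14)
river: ρ → (-14,15,14)
river: ρ → (14,13,-15)
river: ρ → (-15,17,12)
river: ρ → (12,31,-1)
river: ρ → (-1,31,12)
river: ρ → (12,17,-15)
river: ρ → (-15,13,14)
ρ-cycle length = 14 (tail of 0 descent steps not counted)

14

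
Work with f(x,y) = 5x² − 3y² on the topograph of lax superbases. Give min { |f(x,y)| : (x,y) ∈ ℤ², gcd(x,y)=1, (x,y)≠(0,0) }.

descent: ρ → (-3,6,2)  [lands on river]
river: ρ → (2,6,-3)
closes: descent 1, river 2
min |a| on river = 2

2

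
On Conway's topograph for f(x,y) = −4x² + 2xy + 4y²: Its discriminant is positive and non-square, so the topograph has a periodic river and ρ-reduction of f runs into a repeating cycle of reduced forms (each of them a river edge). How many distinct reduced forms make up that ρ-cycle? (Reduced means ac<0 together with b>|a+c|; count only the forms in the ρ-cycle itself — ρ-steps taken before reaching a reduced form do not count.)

D = 68, ⌊√D⌋ = 8
river: ρ → (4,6,-2)
river: ρ → (-2,6,4)
river: ρ → (4,2,-4)
river: ρ → (-4,6,2)
river: ρ → (2,6,-4)
river: ρ → (-4,2,4)
ρ-cycle length = 6 (tail of 0 descent steps not counted)

6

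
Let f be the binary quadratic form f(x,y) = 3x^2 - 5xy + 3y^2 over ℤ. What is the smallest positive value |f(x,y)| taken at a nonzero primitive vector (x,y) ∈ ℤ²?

translate: b→1 (≡-5 mod 6), so (3,-5,3)→(3,1,1)
flip: (3,1,1)→(1,-1,3)
translate: b→1 (≡-1 mod 2), so (1,-1,3)→(1,1,3)
reduced (well bottom): (1,1,3) with a≤c, −a<b≤a
well minimum = a = 1

1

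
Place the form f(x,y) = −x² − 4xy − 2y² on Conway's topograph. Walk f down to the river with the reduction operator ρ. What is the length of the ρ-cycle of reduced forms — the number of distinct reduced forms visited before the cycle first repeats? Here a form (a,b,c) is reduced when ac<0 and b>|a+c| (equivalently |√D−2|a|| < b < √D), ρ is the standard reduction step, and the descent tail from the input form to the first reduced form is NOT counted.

D = 8, ⌊√D⌋ = 2
descent: ρ → (-2,0,1)
descent: ρ → (1,2,-1)  [lands on river]
river: ρ → (-1,2,1)
ρ-cycle length = 2 (tail of 2 descent steps not counted)

2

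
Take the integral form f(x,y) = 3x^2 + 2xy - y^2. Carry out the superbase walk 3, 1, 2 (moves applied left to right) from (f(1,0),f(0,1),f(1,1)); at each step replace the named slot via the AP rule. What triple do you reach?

start (3,-1,4) = (f(1,0),f(0,1),f(1,1))
replace slot 3: 2·(3+(-1)) − 4 = 0 → (3,-1,0)
replace slot 1: 2·((-1)+0) − 3 = -5 → (-5,-1,0)
replace slot 2: 2·((-5)+0) − (-1) = -9 → (-5,-9,0)

-5,-9,0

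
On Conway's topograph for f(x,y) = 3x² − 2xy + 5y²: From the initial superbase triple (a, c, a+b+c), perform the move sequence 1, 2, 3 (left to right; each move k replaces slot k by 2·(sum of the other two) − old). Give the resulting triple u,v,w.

start (3,5,6) = (f(1,0),f(0,1),f(1,1))
replace slot 1: 2·(5+6) − 3 = 19 → (19,5,6)
replace slot 2: 2·(19+6) − 5 = 45 → (19,45,6)
replace slot 3: 2·(19+45) − 6 = 122 → (19,45,122)

19,45,122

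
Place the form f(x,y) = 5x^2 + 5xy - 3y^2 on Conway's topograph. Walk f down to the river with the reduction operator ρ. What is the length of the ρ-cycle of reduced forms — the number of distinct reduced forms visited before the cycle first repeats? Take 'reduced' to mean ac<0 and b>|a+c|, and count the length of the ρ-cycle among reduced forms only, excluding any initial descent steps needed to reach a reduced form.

D = 85, ⌊√D⌋ = 9
river: ρ → (-3,7,3)
river: ρ → (3,5,-5)
river: ρ → (-5,5,3)
river: ρ → (3,7,-3)
river: ρ → (-3,5,5)
river: ρ → (5,5,-3)
ρ-cycle length = 6 (tail of 0 descent steps not counted)

6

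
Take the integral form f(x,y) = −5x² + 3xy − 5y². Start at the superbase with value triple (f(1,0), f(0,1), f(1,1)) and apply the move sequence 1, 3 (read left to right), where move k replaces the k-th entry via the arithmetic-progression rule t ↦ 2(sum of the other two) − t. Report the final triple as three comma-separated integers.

start (-5,-5,-7) = (f(1,0),f(0,1),f(1,1))
replace slot 1: 2·((-5)+(-7)) − (-5) = -19 → (-19,-5,-7)
replace slot 3: 2·((-19)+(-5)) − (-7) = -41 → (-19,-5,-41)

-19,-5,-41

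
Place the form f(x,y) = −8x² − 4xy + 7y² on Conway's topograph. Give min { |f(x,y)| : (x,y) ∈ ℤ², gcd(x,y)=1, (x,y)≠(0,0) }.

descent: ρ → (7,4,-8)  [lands on river]
river: ρ → (-8,12,3)
river: ρ → (3,12,-8)
river: ρ → (-8,4,7)
river: ρ → (7,10,-5)
river: ρ → (-5,10,7)
closes: descent 1, river 6
min |a| on river = 3

3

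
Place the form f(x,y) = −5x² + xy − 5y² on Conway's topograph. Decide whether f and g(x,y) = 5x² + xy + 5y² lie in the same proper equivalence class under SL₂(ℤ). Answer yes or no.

D₁ = -99, D₂ = -99
f is negative-definite; reduce −f:
−f: flip: (5,-1,5)→(5,1,5)
−f: reduced (well bottom): (5,1,5) with a≤c, −a<b≤a
flip sign back: reduced form of f is (-5,-1,-5)
g: reduced (well bottom): (5,1,5) with a≤c, −a<b≤a
reduced forms (-5, -1, -5) vs (5, 1, 5) ⇒ inequivalent

no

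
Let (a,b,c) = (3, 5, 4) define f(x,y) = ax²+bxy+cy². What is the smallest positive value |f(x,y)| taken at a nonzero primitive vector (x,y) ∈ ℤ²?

translate: b→-1 (≡5 mod 6), so (3,5,4)→(3,-1,2)
flip: (3,-1,2)→(2,1,3)
reduced (well bottom): (2,1,3) with a≤c, −a<b≤a
well minimum = a = 2

2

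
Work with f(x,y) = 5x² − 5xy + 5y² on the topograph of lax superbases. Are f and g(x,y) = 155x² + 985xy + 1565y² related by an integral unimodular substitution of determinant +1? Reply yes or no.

D₁ = -75, D₂ = -75
f: translate: b→5 (≡-5 mod 10), so (5,-5,5)→(5,5,5)
f: reduced (well bottom): (5,5,5) with a≤c, −a<b≤a
g: translate: b→55 (≡985 mod 310), so (155,985,1565)→(155,55,5)
g: flip: (155,55,5)→(5,-55,155)
g: translate: b→5 (≡-55 mod 10), so (5,-55,155)→(5,5,5)
g: reduced (well bottom): (5,5,5) with a≤c, −a<b≤a
reduced forms (5, 5, 5) vs (5, 5, 5) ⇒ equivalent

yes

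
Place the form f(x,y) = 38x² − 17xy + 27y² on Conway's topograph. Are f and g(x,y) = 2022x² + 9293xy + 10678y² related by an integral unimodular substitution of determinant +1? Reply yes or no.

D₁ = -3815, D₂ = -3815
f: flip: (38,-17,27)→(27,17,38)
f: reduced (well bottom): (27,17,38) with a≤c, −a<b≤a
g: translate: b→1205 (≡9293 mod 4044), so (2022,9293,10678)→(2022,1205,180)
g: flip: (2022,1205,180)→(180,-1205,2022)
g: translate: b→-125 (≡-1205 mod 360), so (180,-1205,2022)→(180,-125,27)
g: flip: (180,-125,27)→(27,125,180)
g: translate: b→17 (≡125 mod 54), so (27,125,180)→(27,17,38)
g: reduced (well bottom): (27,17,38) with a≤c, −a<b≤a
reduced forms (27, 17, 38) vs (27, 17, 38) ⇒ equivalent

yes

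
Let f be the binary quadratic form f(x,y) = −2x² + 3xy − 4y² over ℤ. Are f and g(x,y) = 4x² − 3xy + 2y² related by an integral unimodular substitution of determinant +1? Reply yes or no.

D₁ = -23, D₂ = -23
f is negative-definite; reduce −f:
−f: translate: b→1 (≡-3 mod 4), so (2,-3,4)→(2,1,3)
−f: reduced (well bottom): (2,1,3) with a≤c, −a<b≤a
flip sign back: reduced form of f is (-2,-1,-3)
g: flip: (4,-3,2)→(2,3,4)
g: translate: b→-1 (≡3 mod 4), so (2,3,4)→(2,-1,3)
g: reduced (well bottom): (2,-1,3) with a≤c, −a<b≤a
reduced forms (-2, -1, -3) vs (2, -1, 3) ⇒ inequivalent

no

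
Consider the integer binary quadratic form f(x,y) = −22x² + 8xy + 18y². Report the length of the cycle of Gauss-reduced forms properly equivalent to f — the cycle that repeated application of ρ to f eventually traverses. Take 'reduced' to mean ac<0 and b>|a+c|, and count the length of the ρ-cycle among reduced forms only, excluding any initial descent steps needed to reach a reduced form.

D = 1648, ⌊√D⌋ = 40
river: ρ → (18,28,-12)
river: ρ → (-12,20,26)
river: ρ → (26,32,-6)
river: ρ → (-6,40,2)
river: ρ → (2,40,-6)
river: ρ → (-6,32,26)
river: ρ → (26,20,-12)
river: ρ → (-12,28,18)
river: ρ → (18,8,-22)
river: ρ → (-22,36,4)
river: ρ → (4,36,-22)
river: ρ → (-22,8,18)
ρ-cycle length = 12 (tail of 0 descent steps not counted)

12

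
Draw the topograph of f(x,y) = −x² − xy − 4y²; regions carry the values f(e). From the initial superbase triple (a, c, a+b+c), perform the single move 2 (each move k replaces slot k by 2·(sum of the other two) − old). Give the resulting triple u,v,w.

start (-1,-4,-6) = (f(1,0),f(0,1),f(1,1))
replace slot 2: 2·((-1)+(-6)) − (-4) = -10 → (-1,-10,-6)

-1,-10,-6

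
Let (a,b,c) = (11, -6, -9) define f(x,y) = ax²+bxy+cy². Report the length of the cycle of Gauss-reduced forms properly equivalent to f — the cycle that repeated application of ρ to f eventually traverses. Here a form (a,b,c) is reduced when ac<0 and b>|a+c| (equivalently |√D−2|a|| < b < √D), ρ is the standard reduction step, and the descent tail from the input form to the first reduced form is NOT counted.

D = 432, ⌊√D⌋ = 20
descent: ρ → (-9,6,11)  [lands on river]
river: ρ → (11,16,-4)
river: ρ → (-4,16,11)
river: ρ → (11,6,-9)
river: ρ → (-9,12,8)
river: ρ → (8,20,-1)
river: ρ → (-1,20,8)
river: ρ → (8,12,-9)
ρ-cycle length = 8 (tail of 1 descent step not counted)

8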